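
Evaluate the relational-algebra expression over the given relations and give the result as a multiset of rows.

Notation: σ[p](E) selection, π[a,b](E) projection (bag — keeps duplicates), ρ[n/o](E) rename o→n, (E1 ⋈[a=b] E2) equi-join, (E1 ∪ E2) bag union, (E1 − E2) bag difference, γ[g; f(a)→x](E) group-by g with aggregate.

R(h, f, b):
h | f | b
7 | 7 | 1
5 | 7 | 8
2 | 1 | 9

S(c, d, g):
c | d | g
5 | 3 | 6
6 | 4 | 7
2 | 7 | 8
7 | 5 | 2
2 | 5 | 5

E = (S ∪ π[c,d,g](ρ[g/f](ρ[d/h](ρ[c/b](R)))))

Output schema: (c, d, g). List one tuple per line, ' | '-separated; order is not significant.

Per-node cardinality:
  S → 5
  R → 3
  ρ[c/b](R) → 3
  ρ[d/h](ρ[c/b](R)) → 3
  ρ[g/f](ρ[d/h](ρ[c/b](R))) → 3
  π[c,d,g](ρ[g/f](ρ[d/h](ρ[c/b](R)))) → 3
  (S ∪ π[c,d,g](ρ[g/f](ρ[d/h](ρ[c/b](R))))) → 8

== RESULT ==
c | d | g
1 | 7 | 7
2 | 5 | 5
2 | 7 | 8
5 | 3 | 6
6 | 4 | 7
7 | 5 | 2
8 | 5 | 7
9 | 2 | 1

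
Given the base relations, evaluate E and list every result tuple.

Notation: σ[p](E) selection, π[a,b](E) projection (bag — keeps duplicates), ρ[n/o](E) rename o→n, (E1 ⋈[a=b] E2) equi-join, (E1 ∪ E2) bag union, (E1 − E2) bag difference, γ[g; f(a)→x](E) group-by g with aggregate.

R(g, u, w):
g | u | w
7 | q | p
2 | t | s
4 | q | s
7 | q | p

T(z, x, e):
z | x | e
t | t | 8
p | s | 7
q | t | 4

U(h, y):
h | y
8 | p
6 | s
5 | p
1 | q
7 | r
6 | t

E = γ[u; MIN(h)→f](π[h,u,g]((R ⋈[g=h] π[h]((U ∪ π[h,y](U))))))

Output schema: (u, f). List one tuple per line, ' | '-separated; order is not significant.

Row counts bottom-up:
  R → 4
  U → 6
  U → 6
  π[h,y](U) → 6
  (U ∪ π[h,y](U)) → 12
  π[h]((U ∪ π[h,y](U))) → 12
  (R ⋈[g=h] π[h]((U ∪ π[h,y](U)))) → 4
  π[h,u,g]((R ⋈[g=h] π[h]((U ∪ π[h,y](U))))) → 4
  γ[u; MIN(h)→f](π[h,u,g]((R ⋈[g=h] π[h]((U ∪ π[h,y](U)))))) → 1

== RESULT ==
u | f
q | 7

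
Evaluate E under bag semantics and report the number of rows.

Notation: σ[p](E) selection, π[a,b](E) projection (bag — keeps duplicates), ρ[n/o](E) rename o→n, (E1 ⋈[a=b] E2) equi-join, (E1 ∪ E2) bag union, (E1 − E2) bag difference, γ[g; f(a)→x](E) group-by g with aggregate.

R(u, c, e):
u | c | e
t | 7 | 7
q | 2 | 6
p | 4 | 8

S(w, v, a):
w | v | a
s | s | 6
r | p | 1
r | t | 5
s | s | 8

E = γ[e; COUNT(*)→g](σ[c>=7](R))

Subexpression sizes:
  R → 3
  σ[c>=7](R) → 1
  γ[e; COUNT(*)→g](σ[c>=7](R)) → 1

|E| = 1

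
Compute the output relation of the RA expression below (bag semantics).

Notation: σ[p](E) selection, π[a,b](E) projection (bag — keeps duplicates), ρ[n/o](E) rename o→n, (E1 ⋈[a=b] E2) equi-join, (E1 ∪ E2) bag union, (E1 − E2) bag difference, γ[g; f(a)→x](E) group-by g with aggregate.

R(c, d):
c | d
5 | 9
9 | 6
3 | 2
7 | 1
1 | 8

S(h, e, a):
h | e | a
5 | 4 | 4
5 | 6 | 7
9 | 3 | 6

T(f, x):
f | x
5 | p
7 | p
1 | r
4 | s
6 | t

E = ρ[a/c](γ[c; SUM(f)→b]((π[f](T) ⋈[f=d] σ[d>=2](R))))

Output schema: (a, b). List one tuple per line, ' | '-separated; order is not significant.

Stepwise |·|:
  T → 5
  π[f](T) → 5
  R → 5
  σ[d>=2](R) → 4
  (π[f](T) ⋈[f=d] σ[d>=2](R)) → 1
  γ[c; SUM(f)→b]((π[f](T) ⋈[f=d] σ[d>=2](R))) → 1
  ρ[a/c](γ[c; SUM(f)→b]((π[f](T) ⋈[f=d] σ[d>=2](R)))) → 1

== RESULT ==
a | b
9 | 6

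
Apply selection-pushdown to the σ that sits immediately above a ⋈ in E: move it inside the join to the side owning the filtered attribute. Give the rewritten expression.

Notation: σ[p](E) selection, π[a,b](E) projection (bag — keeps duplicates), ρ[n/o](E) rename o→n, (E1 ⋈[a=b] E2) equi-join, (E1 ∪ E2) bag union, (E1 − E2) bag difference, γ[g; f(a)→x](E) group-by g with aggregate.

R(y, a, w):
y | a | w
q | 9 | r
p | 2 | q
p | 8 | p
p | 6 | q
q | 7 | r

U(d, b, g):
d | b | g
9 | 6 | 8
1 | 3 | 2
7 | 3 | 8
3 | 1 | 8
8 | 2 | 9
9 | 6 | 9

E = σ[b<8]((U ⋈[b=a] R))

σ filters on b, owned by the left side.
E' = (σ[b<8](U) ⋈[b=a] R)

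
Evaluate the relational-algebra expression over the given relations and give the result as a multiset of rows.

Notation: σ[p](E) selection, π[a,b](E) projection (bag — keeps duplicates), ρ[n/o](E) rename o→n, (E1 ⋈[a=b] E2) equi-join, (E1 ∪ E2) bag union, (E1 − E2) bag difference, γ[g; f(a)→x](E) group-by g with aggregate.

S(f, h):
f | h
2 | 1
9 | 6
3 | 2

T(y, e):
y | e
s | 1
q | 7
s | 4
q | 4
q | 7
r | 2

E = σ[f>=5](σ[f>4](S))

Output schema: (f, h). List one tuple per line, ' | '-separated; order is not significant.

Row counts bottom-up:
  S → 3
  σ[f>4](S) → 1
  σ[f>=5](σ[f>4](S)) → 1

== RESULT ==
f | h
9 | 6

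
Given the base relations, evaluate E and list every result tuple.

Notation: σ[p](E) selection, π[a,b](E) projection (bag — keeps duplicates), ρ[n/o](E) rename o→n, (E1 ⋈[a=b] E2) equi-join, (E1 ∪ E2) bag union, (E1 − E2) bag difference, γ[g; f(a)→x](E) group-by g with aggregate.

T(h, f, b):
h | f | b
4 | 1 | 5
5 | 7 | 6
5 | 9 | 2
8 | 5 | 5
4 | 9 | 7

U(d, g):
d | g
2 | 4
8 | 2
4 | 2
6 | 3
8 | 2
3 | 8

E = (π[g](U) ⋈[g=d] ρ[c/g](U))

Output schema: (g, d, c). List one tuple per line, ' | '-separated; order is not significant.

Stepwise |·|:
  U → 6
  π[g](U) → 6
  U → 6
  ρ[c/g](U) → 6
  (π[g](U) ⋈[g=d] ρ[c/g](U)) → 7

== RESULT ==
g | d | c
2 | 2 | 4
2 | 2 | 4
2 | 2 | 4
3 | 3 | 8
4 | 4 | 2
8 | 8 | 2
8 | 8 | 2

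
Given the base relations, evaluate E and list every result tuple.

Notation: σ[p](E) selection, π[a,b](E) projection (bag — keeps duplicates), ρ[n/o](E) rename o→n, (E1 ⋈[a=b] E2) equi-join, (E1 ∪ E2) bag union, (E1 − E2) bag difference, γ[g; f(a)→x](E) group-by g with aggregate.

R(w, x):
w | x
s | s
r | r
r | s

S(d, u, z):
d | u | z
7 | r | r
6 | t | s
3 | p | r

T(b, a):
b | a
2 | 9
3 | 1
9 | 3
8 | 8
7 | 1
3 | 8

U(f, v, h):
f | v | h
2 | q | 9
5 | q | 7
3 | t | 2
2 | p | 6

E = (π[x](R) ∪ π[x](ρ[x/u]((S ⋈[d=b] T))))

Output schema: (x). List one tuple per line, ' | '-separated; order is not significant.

Per-node cardinality:
  R → 3
  π[x](R) → 3
  S → 3
  T → 6
  (S ⋈[d=b] T) → 3
  ρ[x/u]((S ⋈[d=b] T)) → 3
  π[x](ρ[x/u]((S ⋈[d=b] T))) → 3
  (π[x](R) ∪ π[x](ρ[x/u]((S ⋈[d=b] T)))) → 6

== RESULT ==
x
p
p
r
r
s
s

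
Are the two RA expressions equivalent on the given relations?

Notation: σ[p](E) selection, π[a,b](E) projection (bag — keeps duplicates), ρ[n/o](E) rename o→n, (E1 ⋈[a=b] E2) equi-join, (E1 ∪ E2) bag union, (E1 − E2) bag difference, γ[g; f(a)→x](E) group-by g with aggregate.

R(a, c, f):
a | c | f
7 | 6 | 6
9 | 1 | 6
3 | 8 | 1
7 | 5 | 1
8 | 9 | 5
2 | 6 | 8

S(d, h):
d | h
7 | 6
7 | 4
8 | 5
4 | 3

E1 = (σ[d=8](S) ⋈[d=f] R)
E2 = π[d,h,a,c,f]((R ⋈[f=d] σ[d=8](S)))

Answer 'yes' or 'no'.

E1 subexpression sizes:
  S → 4
  σ[d=8](S) → 1
  R → 6
  (σ[d=8](S) ⋈[d=f] R) → 1
E2 subexpression sizes:
  R → 6
  S → 4
  σ[d=8](S) → 1
  (R ⋈[f=d] σ[d=8](S)) → 1
  π[d,h,a,c,f]((R ⋈[f=d] σ[d=8](S))) → 1

E1 and E2 produce the same multiset:
d | h | a | c | f
8 | 5 | 2 | 6 | 8

yes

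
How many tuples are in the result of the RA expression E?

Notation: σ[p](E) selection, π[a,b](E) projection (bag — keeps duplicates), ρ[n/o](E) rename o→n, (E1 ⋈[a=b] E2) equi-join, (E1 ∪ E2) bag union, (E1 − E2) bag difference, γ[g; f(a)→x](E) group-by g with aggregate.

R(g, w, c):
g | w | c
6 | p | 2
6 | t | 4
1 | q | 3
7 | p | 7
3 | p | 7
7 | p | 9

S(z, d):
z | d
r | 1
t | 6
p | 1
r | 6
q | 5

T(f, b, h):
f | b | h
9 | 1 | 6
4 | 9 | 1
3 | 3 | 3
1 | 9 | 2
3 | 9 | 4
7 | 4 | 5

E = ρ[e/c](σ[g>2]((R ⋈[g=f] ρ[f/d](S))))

Stepwise |·|:
  R → 6
  S → 5
  ρ[f/d](S) → 5
  (R ⋈[g=f] ρ[f/d](S)) → 6
  σ[g>2]((R ⋈[g=f] ρ[f/d](S))) → 4
  ρ[e/c](σ[g>2]((R ⋈[g=f] ρ[f/d](S)))) → 4

|E| = 4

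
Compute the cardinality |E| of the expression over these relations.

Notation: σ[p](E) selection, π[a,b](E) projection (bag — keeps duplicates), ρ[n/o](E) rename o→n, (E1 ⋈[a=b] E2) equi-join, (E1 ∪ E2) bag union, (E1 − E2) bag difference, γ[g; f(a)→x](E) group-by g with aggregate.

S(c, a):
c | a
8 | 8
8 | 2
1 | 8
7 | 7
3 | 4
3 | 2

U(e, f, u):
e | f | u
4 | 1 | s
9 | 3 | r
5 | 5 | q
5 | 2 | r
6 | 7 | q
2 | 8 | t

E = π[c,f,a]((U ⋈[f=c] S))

Row counts bottom-up:
  U → 6
  S → 6
  (U ⋈[f=c] S) → 6
  π[c,f,a]((U ⋈[f=c] S)) → 6

|E| = 6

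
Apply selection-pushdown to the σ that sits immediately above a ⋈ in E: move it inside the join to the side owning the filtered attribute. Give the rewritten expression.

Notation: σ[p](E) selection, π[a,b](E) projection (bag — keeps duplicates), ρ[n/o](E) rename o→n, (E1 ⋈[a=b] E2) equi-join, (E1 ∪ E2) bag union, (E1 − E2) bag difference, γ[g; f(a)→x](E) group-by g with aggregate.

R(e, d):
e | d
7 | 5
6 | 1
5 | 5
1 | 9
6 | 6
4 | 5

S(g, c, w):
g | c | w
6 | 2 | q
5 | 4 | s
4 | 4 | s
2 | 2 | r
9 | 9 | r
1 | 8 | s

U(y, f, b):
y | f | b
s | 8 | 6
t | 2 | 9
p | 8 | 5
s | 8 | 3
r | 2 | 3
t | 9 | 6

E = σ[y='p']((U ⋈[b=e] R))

σ filters on y, owned by the left side.
E' = (σ[y='p'](U) ⋈[b=e] R)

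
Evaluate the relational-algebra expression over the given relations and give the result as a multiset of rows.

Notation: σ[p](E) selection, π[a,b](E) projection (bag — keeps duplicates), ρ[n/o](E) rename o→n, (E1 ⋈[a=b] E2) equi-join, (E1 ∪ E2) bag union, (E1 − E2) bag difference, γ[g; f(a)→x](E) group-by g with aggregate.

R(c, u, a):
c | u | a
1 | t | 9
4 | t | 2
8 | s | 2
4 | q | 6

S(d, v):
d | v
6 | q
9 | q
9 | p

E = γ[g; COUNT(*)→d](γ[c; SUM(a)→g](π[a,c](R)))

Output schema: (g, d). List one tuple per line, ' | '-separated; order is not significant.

Per-node cardinality:
  R → 4
  π[a,c](R) → 4
  γ[c; SUM(a)→g](π[a,c](R)) → 3
  γ[g; COUNT(*)→d](γ[c; SUM(a)→g](π[a,c](R))) → 3

== RESULT ==
g | d
2 | 1
8 | 1
9 | 1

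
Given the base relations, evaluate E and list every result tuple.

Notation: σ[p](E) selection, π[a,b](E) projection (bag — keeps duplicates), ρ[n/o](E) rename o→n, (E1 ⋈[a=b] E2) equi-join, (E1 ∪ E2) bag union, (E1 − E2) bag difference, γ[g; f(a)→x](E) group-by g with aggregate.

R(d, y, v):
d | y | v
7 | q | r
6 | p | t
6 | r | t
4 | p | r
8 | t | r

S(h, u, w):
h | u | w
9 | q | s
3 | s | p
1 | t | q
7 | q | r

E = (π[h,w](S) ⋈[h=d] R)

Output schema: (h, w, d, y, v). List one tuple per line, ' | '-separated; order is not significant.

Row counts bottom-up:
  S → 4
  π[h,w](S) → 4
  R → 5
  (π[h,w](S) ⋈[h=d] R) → 1

== RESULT ==
h | w | d | y | v
7 | r | 7 | q | r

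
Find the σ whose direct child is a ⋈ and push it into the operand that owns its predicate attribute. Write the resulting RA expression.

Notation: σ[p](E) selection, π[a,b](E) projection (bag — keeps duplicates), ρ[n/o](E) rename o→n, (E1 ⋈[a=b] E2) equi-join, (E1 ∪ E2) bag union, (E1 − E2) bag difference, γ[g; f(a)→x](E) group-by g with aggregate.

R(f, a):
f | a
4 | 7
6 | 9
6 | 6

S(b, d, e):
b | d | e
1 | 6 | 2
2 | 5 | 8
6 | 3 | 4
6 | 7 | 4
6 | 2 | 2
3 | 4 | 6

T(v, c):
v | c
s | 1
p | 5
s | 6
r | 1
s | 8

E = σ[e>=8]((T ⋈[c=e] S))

σ filters on e, owned by the right side.
E' = (T ⋈[c=e] σ[e>=8](S))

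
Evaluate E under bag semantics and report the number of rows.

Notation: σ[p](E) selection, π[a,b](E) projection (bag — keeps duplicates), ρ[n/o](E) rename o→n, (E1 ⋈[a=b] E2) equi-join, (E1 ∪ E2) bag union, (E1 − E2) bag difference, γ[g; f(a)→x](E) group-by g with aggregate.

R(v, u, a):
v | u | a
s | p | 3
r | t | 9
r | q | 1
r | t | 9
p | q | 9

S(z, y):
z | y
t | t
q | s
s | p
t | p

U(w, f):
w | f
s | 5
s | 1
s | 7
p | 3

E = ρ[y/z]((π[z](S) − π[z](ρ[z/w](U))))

Subexpression sizes:
  S → 4
  π[z](S) → 4
  U → 4
  ρ[z/w](U) → 4
  π[z](ρ[z/w](U)) → 4
  (π[z](S) − π[z](ρ[z/w](U))) → 3
  ρ[y/z]((π[z](S) − π[z](ρ[z/w](U)))) → 3

|E| = 3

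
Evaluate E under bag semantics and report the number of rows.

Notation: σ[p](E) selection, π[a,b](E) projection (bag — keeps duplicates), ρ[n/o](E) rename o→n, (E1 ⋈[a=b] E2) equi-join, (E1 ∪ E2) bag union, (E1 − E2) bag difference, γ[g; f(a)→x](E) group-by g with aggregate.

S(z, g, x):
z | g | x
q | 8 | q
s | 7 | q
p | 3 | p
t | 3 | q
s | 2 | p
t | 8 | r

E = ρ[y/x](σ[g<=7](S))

Stepwise |·|:
  S → 6
  σ[g<=7](S) → 4
  ρ[y/x](σ[g<=7](S)) → 4

|E| = 4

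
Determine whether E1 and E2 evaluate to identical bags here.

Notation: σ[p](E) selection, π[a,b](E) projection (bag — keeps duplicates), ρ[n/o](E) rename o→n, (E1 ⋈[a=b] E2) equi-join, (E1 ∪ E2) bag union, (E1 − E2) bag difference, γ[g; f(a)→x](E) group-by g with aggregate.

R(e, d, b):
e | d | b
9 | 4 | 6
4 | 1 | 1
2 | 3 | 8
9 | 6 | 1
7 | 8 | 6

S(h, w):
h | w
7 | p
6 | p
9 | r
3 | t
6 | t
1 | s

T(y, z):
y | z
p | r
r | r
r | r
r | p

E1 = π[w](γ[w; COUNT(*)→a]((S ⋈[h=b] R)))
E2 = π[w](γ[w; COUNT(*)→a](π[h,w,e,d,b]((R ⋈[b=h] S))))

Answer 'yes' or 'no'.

E1 stepwise |·|:
  S → 6
  R → 5
  (S ⋈[h=b] R) → 6
  γ[w; COUNT(*)→a]((S ⋈[h=b] R)) → 3
  π[w](γ[w; COUNT(*)→a]((S ⋈[h=b] R))) → 3
E2 stepwise |·|:
  R → 5
  S → 6
  (R ⋈[b=h] S) → 6
  π[h,w,e,d,b]((R ⋈[b=h] S)) → 6
  γ[w; COUNT(*)→a](π[h,w,e,d,b]((R ⋈[b=h] S))) → 3
  π[w](γ[w; COUNT(*)→a](π[h,w,e,d,b]((R ⋈[b=h] S)))) → 3

E1 and E2 produce the same multiset:
w
p
s
t

yes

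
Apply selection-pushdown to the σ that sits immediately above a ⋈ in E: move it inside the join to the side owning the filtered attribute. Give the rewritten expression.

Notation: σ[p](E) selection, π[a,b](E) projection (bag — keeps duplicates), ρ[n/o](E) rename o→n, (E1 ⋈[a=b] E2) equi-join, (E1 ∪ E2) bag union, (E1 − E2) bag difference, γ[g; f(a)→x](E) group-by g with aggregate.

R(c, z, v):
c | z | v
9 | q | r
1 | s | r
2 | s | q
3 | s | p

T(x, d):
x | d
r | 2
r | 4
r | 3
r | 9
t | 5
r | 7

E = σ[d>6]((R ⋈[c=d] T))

σ filters on d, owned by the right side.
E' = (R ⋈[c=d] σ[d>6](T))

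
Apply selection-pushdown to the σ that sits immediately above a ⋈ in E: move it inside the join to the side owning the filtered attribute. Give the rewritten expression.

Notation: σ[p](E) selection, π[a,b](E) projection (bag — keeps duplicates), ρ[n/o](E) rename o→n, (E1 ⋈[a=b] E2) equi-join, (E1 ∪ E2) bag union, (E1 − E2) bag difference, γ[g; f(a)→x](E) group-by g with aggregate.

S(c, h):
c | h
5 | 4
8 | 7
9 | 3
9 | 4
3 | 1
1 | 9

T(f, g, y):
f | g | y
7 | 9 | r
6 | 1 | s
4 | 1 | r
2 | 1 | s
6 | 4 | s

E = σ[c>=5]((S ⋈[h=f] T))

σ filters on c, owned by the left side.
E' = (σ[c>=5](S) ⋈[h=f] T)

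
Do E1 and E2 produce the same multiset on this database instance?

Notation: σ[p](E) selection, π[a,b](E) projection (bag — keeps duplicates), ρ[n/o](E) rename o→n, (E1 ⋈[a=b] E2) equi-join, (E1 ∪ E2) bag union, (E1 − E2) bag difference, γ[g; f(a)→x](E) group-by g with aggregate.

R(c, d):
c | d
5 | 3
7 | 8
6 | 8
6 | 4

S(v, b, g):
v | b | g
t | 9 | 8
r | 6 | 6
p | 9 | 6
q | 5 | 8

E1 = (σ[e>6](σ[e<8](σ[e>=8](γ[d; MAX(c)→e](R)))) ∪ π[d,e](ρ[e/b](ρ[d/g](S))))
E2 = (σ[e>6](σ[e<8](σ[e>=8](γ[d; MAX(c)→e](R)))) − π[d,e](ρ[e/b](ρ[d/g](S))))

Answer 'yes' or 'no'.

E1 subexpression sizes:
  R → 4
  γ[d; MAX(c)→e](R) → 3
  σ[e>=8](γ[d; MAX(c)→e](R)) → 0
  σ[e<8](σ[e>=8](γ[d; MAX(c)→e](R))) → 0
  σ[e>6](σ[e<8](σ[e>=8](γ[d; MAX(c)→e](R)))) → 0
  S → 4
  ρ[d/g](S) → 4
  ρ[e/b](ρ[d/g](S)) → 4
  π[d,e](ρ[e/b](ρ[d/g](S))) → 4
  (σ[e>6](σ[e<8](σ[e>=8](γ[d; MAX(c)→e](R)))) ∪ π[d,e](ρ[e/b](ρ[d/g](S)))) → 4
E2 subexpression sizes:
  R → 4
  γ[d; MAX(c)→e](R) → 3
  σ[e>=8](γ[d; MAX(c)→e](R)) → 0
  σ[e<8](σ[e>=8](γ[d; MAX(c)→e](R))) → 0
  σ[e>6](σ[e<8](σ[e>=8](γ[d; MAX(c)→e](R)))) → 0
  S → 4
  ρ[d/g](S) → 4
  ρ[e/b](ρ[d/g](S)) → 4
  π[d,e](ρ[e/b](ρ[d/g](S))) → 4
  (σ[e>6](σ[e<8](σ[e>=8](γ[d; MAX(c)→e](R)))) − π[d,e](ρ[e/b](ρ[d/g](S)))) → 0

E1 result:
d | e
6 | 6
6 | 9
8 | 5
8 | 9
E2 result:
d | e
(0 rows)
Witness: (6, 6) appears 1× in E1 but 0× in E2.

no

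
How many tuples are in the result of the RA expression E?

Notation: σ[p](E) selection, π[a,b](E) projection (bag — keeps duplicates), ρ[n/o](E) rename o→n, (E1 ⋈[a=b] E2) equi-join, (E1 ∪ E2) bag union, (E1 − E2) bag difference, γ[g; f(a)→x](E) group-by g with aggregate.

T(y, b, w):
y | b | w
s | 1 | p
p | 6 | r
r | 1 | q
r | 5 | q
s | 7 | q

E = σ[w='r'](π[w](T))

Per-node cardinality:
  T → 5
  π[w](T) → 5
  σ[w='r'](π[w](T)) → 1

|E| = 1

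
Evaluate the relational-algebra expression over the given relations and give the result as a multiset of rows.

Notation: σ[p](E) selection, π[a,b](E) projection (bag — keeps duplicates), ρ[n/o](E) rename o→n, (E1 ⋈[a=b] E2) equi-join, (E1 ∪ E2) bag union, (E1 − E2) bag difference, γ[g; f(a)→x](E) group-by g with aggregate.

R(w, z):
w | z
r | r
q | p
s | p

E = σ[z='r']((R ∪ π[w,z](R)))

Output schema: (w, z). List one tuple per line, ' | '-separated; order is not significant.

Subexpression sizes:
  R → 3
  R → 3
  π[w,z](R) → 3
  (R ∪ π[w,z](R)) → 6
  σ[z='r']((R ∪ π[w,z](R))) → 2

== RESULT ==
w | z
r | r
r | r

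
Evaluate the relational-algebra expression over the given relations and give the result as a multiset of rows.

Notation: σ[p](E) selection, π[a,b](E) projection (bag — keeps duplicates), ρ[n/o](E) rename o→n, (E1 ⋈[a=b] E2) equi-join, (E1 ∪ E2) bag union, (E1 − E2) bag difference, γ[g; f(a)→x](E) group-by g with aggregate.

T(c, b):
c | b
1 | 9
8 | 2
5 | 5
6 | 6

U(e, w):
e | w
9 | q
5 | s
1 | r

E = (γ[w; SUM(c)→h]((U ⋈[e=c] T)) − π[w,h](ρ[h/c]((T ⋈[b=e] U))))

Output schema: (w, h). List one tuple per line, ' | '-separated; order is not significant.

Row counts bottom-up:
  U → 3
  T → 4
  (U ⋈[e=c] T) → 2
  γ[w; SUM(c)→h]((U ⋈[e=c] T)) → 2
  T → 4
  U → 3
  (T ⋈[b=e] U) → 2
  ρ[h/c]((T ⋈[b=e] U)) → 2
  π[w,h](ρ[h/c]((T ⋈[b=e] U))) → 2
  (γ[w; SUM(c)→h]((U ⋈[e=c] T)) − π[w,h](ρ[h/c]((T ⋈[b=e] U)))) → 1

== RESULT ==
w | h
r | 1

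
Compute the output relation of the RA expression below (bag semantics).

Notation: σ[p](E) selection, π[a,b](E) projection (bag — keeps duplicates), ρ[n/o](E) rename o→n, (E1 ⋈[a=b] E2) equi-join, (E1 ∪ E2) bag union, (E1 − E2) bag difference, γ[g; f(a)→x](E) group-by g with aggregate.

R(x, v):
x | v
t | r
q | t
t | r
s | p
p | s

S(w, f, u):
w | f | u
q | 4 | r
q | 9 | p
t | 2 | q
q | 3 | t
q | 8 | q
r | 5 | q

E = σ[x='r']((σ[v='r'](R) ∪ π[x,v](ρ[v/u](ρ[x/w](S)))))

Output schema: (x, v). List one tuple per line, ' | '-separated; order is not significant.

Per-node cardinality:
  R → 5
  σ[v='r'](R) → 2
  S → 6
  ρ[x/w](S) → 6
  ρ[v/u](ρ[x/w](S)) → 6
  π[x,v](ρ[v/u](ρ[x/w](S))) → 6
  (σ[v='r'](R) ∪ π[x,v](ρ[v/u](ρ[x/w](S)))) → 8
  σ[x='r']((σ[v='r'](R) ∪ π[x,v](ρ[v/u](ρ[x/w](S))))) → 1

== RESULT ==
x | v
r | q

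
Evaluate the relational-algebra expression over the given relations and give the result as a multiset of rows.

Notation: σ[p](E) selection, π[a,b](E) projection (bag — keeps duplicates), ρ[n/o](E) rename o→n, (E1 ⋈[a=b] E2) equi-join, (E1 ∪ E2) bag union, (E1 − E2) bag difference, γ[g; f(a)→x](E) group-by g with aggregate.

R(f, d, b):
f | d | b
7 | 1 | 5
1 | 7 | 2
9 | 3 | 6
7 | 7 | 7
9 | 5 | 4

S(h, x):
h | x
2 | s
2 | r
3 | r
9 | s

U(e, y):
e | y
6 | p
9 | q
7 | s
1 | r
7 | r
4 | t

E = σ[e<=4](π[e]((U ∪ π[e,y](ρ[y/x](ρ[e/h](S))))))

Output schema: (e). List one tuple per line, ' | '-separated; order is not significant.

Per-node cardinality:
  U → 6
  S → 4
  ρ[e/h](S) → 4
  ρ[y/x](ρ[e/h](S)) → 4
  π[e,y](ρ[y/x](ρ[e/h](S))) → 4
  (U ∪ π[e,y](ρ[y/x](ρ[e/h](S)))) → 10
  π[e]((U ∪ π[e,y](ρ[y/x](ρ[e/h](S))))) → 10
  σ[e<=4](π[e]((U ∪ π[e,y](ρ[y/x](ρ[e/h](S)))))) → 5

== RESULT ==
e
1
2
2
3
4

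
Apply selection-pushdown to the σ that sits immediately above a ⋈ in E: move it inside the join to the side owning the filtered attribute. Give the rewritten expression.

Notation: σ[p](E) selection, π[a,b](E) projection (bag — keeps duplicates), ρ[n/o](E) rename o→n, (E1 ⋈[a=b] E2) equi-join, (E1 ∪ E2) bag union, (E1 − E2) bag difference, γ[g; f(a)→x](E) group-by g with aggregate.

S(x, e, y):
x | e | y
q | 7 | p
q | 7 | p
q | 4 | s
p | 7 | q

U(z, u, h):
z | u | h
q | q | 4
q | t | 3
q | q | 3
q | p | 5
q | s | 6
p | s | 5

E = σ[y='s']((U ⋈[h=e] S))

σ filters on y, owned by the right side.
E' = (U ⋈[h=e] σ[y='s'](S))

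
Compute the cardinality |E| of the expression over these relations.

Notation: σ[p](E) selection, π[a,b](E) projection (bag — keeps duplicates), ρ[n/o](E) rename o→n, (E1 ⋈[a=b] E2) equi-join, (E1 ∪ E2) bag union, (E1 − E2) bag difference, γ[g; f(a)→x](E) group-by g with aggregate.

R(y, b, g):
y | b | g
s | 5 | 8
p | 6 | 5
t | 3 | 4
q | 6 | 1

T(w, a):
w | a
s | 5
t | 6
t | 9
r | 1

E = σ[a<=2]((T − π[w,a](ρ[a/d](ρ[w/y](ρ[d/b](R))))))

Per-node cardinality:
  T → 4
  R → 4
  ρ[d/b](R) → 4
  ρ[w/y](ρ[d/b](R)) → 4
  ρ[a/d](ρ[w/y](ρ[d/b](R))) → 4
  π[w,a](ρ[a/d](ρ[w/y](ρ[d/b](R)))) → 4
  (T − π[w,a](ρ[a/d](ρ[w/y](ρ[d/b](R))))) → 3
  σ[a<=2]((T − π[w,a](ρ[a/d](ρ[w/y](ρ[d/b](R)))))) → 1

|E| = 1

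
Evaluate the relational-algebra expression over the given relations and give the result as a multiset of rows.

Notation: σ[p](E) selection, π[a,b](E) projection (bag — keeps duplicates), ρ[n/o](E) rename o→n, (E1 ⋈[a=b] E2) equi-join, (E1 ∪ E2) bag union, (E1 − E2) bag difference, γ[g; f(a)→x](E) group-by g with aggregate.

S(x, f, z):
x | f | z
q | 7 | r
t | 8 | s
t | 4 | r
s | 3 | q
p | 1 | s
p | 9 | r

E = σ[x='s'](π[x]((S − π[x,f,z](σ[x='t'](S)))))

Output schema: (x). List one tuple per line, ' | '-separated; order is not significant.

Per-node cardinality:
  S → 6
  S → 6
  σ[x='t'](S) → 2
  π[x,f,z](σ[x='t'](S)) → 2
  (S − π[x,f,z](σ[x='t'](S))) → 4
  π[x]((S − π[x,f,z](σ[x='t'](S)))) → 4
  σ[x='s'](π[x]((S − π[x,f,z](σ[x='t'](S))))) → 1

== RESULT ==
x
s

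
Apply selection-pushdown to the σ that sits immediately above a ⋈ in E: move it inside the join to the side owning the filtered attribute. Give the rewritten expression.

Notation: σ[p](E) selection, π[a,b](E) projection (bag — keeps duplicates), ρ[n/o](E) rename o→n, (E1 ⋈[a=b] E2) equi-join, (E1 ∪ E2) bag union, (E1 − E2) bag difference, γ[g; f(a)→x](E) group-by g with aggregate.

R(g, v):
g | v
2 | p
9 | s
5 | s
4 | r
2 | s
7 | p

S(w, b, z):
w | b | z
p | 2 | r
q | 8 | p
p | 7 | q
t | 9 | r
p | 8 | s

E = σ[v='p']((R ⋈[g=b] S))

σ filters on v, owned by the left side.
E' = (σ[v='p'](R) ⋈[g=b] S)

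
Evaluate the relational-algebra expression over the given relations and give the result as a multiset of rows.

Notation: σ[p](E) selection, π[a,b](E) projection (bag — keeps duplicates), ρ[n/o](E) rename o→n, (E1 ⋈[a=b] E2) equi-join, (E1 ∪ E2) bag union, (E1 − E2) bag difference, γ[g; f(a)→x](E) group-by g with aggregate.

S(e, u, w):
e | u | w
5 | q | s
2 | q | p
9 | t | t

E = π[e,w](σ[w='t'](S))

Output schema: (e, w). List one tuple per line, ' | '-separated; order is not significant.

Per-node cardinality:
  S → 3
  σ[w='t'](S) → 1
  π[e,w](σ[w='t'](S)) → 1

== RESULT ==
e | w
9 | t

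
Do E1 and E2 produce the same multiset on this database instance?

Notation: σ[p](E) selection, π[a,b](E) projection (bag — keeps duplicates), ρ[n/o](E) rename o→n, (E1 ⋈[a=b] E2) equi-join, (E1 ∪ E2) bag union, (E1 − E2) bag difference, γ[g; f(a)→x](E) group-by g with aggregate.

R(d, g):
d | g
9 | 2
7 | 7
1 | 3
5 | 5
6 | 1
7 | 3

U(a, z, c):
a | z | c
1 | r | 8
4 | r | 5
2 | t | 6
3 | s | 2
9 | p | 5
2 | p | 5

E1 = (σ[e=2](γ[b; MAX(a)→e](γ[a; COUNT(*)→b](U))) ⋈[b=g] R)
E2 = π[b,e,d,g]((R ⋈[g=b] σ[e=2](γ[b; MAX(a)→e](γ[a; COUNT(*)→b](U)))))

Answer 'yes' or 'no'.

E1 per-node cardinality:
  U → 6
  γ[a; COUNT(*)→b](U) → 5
  γ[b; MAX(a)→e](γ[a; COUNT(*)→b](U)) → 2
  σ[e=2](γ[b; MAX(a)→e](γ[a; COUNT(*)→b](U))) → 1
  R → 6
  (σ[e=2](γ[b; MAX(a)→e](γ[a; COUNT(*)→b](U))) ⋈[b=g] R) → 1
E2 per-node cardinality:
  R → 6
  U → 6
  γ[a; COUNT(*)→b](U) → 5
  γ[b; MAX(a)→e](γ[a; COUNT(*)→b](U)) → 2
  σ[e=2](γ[b; MAX(a)→e](γ[a; COUNT(*)→b](U))) → 1
  (R ⋈[g=b] σ[e=2](γ[b; MAX(a)→e](γ[a; COUNT(*)→b](U)))) → 1
  π[b,e,d,g]((R ⋈[g=b] σ[e=2](γ[b; MAX(a)→e](γ[a; COUNT(*)→b](U))))) → 1

E1 and E2 produce the same multiset:
b | e | d | g
2 | 2 | 9 | 2

yes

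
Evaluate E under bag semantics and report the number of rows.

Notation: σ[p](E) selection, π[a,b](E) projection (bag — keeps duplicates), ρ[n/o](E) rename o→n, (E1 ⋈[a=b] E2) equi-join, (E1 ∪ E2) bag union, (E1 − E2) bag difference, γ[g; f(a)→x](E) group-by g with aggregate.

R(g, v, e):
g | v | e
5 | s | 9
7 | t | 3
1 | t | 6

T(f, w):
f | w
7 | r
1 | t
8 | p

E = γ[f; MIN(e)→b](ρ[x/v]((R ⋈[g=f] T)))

Row counts bottom-up:
  R → 3
  T → 3
  (R ⋈[g=f] T) → 2
  ρ[x/v]((R ⋈[g=f] T)) → 2
  γ[f; MIN(e)→b](ρ[x/v]((R ⋈[g=f] T))) → 2

|E| = 2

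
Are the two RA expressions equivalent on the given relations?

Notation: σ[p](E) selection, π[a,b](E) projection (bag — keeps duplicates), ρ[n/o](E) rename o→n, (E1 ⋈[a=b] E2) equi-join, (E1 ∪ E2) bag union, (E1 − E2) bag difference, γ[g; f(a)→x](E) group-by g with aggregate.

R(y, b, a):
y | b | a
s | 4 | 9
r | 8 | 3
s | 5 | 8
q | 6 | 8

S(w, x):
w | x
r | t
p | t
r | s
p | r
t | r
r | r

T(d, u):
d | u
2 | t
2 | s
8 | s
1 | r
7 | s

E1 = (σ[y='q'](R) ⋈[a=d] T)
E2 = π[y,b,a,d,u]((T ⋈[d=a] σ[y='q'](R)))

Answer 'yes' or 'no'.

E1 per-node cardinality:
  R → 4
  σ[y='q'](R) → 1
  T → 5
  (σ[y='q'](R) ⋈[a=d] T) → 1
E2 per-node cardinality:
  T → 5
  R → 4
  σ[y='q'](R) → 1
  (T ⋈[d=a] σ[y='q'](R)) → 1
  π[y,b,a,d,u]((T ⋈[d=a] σ[y='q'](R))) → 1

E1 and E2 produce the same multiset:
y | b | a | d | u
q | 6 | 8 | 8 | s

yes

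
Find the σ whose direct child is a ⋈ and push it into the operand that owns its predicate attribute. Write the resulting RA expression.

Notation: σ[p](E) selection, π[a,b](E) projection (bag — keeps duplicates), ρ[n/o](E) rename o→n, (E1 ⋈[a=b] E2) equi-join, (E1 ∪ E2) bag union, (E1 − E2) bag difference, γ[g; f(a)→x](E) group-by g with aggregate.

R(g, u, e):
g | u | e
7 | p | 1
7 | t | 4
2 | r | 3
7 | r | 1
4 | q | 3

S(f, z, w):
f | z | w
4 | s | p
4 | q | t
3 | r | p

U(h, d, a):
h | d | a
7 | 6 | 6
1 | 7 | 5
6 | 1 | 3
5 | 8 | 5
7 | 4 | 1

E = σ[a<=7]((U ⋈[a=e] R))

σ filters on a, owned by the left side.
E' = (σ[a<=7](U) ⋈[a=e] R)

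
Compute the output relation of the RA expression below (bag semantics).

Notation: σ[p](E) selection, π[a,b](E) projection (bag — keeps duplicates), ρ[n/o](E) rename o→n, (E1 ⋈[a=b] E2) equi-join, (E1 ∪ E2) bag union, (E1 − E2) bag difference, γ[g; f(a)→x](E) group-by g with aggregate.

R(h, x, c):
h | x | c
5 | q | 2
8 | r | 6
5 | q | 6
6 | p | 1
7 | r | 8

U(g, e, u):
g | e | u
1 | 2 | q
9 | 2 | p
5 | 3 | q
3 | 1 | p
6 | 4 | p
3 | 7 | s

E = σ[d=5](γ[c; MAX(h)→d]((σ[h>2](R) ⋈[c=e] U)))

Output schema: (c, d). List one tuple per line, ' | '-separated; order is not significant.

Row counts bottom-up:
  R → 5
  σ[h>2](R) → 5
  U → 6
  (σ[h>2](R) ⋈[c=e] U) → 3
  γ[c; MAX(h)→d]((σ[h>2](R) ⋈[c=e] U)) → 2
  σ[d=5](γ[c; MAX(h)→d]((σ[h>2](R) ⋈[c=e] U))) → 1

== RESULT ==
c | d
2 | 5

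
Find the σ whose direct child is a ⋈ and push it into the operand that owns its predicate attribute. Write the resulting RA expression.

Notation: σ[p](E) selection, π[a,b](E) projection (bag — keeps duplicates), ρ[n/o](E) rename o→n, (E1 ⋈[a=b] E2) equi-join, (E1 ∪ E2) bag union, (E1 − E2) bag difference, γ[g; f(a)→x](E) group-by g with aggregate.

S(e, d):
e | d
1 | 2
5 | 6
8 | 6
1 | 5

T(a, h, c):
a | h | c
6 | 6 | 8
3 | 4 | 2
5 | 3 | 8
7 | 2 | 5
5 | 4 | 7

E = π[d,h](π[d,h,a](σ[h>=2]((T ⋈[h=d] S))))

σ filters on h, owned by the left side.
E' = π[d,h](π[d,h,a]((σ[h>=2](T) ⋈[h=d] S)))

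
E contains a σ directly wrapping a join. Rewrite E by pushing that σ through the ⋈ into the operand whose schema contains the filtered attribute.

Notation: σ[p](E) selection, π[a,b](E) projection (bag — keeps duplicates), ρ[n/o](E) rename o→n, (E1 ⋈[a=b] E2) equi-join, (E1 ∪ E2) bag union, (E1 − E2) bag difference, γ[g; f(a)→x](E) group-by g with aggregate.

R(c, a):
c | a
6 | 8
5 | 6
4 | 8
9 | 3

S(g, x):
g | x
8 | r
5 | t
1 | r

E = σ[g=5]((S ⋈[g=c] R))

σ filters on g, owned by the left side.
E' = (σ[g=5](S) ⋈[g=c] R)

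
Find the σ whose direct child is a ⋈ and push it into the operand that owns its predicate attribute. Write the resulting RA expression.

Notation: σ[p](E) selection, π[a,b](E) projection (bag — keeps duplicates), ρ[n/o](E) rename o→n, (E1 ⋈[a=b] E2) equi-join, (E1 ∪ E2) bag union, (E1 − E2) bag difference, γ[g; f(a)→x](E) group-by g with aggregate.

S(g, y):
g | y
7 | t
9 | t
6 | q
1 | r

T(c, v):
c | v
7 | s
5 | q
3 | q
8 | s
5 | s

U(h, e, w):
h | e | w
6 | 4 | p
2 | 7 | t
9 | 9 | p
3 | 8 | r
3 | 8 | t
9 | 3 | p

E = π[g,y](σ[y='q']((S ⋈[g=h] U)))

σ filters on y, owned by the left side.
E' = π[g,y]((σ[y='q'](S) ⋈[g=h] U))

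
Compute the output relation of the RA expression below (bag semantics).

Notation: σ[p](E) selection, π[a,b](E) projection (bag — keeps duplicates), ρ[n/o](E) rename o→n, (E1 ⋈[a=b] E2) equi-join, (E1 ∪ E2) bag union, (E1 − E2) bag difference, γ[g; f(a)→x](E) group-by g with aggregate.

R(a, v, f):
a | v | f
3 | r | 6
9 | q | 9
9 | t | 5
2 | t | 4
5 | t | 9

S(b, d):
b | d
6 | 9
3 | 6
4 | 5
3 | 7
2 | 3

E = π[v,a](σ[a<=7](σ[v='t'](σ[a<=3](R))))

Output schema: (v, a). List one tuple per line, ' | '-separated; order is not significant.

Subexpression sizes:
  R → 5
  σ[a<=3](R) → 2
  σ[v='t'](σ[a<=3](R)) → 1
  σ[a<=7](σ[v='t'](σ[a<=3](R))) → 1
  π[v,a](σ[a<=7](σ[v='t'](σ[a<=3](R)))) → 1

== RESULT ==
v | a
t | 2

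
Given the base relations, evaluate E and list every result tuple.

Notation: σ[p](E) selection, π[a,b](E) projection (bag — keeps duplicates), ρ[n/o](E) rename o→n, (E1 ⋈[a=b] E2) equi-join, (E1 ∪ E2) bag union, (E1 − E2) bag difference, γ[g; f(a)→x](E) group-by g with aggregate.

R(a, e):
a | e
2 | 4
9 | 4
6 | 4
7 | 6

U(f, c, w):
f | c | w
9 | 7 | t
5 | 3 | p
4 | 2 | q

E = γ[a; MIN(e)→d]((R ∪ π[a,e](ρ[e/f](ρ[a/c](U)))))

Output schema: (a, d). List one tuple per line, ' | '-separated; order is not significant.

Row counts bottom-up:
  R → 4
  U → 3
  ρ[a/c](U) → 3
  ρ[e/f](ρ[a/c](U)) → 3
  π[a,e](ρ[e/f](ρ[a/c](U))) → 3
  (R ∪ π[a,e](ρ[e/f](ρ[a/c](U)))) → 7
  γ[a; MIN(e)→d]((R ∪ π[a,e](ρ[e/f](ρ[a/c](U))))) → 5

== RESULT ==
a | d
2 | 4
3 | 5
6 | 4
7 | 6
9 | 4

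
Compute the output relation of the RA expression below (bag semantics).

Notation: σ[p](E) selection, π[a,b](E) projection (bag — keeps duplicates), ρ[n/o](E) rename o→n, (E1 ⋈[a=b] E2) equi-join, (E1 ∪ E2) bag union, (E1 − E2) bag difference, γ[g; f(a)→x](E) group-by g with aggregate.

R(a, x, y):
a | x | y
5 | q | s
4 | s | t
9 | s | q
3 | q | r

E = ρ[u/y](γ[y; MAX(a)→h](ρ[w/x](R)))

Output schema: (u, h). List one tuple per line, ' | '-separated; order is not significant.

Row counts bottom-up:
  R → 4
  ρ[w/x](R) → 4
  γ[y; MAX(a)→h](ρ[w/x](R)) → 4
  ρ[u/y](γ[y; MAX(a)→h](ρ[w/x](R))) → 4

== RESULT ==
u | h
q | 9
r | 3
s | 5
t | 4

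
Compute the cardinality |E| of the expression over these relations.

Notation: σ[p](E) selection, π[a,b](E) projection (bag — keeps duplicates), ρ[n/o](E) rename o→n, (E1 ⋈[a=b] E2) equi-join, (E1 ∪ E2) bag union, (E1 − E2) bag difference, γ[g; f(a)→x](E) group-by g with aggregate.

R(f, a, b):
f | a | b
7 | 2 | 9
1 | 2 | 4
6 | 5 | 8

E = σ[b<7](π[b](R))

Row counts bottom-up:
  R → 3
  π[b](R) → 3
  σ[b<7](π[b](R)) → 1

|E| = 1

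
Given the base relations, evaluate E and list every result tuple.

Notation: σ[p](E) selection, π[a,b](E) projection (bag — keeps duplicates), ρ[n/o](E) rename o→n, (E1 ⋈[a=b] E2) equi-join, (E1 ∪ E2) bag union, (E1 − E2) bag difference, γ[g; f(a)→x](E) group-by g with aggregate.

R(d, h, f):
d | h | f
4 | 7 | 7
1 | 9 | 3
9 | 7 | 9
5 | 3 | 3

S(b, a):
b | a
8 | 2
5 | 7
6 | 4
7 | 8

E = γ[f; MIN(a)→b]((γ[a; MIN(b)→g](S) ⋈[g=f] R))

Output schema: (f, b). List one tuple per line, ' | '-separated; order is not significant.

Subexpression sizes:
  S → 4
  γ[a; MIN(b)→g](S) → 4
  R → 4
  (γ[a; MIN(b)→g](S) ⋈[g=f] R) → 1
  γ[f; MIN(a)→b]((γ[a; MIN(b)→g](S) ⋈[g=f] R)) → 1

== RESULT ==
f | b
7 | 8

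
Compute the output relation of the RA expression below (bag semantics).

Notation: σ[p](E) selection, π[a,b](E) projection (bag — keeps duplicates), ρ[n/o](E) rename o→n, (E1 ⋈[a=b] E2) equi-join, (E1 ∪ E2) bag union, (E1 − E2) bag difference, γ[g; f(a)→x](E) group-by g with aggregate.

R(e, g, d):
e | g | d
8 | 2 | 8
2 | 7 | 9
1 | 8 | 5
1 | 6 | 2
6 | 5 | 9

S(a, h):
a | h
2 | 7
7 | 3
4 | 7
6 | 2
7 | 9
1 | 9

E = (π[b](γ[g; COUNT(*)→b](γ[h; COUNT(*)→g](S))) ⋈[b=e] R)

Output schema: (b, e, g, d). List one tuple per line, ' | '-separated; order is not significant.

Stepwise |·|:
  S → 6
  γ[h; COUNT(*)→g](S) → 4
  γ[g; COUNT(*)→b](γ[h; COUNT(*)→g](S)) → 2
  π[b](γ[g; COUNT(*)→b](γ[h; COUNT(*)→g](S))) → 2
  R → 5
  (π[b](γ[g; COUNT(*)→b](γ[h; COUNT(*)→g](S))) ⋈[b=e] R) → 2

== RESULT ==
b | e | g | d
2 | 2 | 7 | 9
2 | 2 | 7 | 9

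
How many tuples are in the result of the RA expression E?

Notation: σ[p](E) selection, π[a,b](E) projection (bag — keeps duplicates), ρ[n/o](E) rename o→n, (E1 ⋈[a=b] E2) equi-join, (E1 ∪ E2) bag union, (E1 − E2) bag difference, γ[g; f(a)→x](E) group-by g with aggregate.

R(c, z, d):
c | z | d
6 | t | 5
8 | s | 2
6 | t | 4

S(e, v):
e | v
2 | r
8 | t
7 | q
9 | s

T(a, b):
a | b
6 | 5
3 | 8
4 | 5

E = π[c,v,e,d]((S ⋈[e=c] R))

Subexpression sizes:
  S → 4
  R → 3
  (S ⋈[e=c] R) → 1
  π[c,v,e,d]((S ⋈[e=c] R)) → 1

|E| = 1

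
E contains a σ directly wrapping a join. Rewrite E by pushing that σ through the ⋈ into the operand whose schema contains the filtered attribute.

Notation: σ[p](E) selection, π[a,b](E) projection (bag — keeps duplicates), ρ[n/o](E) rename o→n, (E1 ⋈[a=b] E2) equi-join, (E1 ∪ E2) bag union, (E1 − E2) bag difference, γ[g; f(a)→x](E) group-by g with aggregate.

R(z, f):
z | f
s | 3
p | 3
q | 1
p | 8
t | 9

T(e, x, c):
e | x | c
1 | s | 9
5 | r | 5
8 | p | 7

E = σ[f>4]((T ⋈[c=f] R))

σ filters on f, owned by the right side.
E' = (T ⋈[c=f] σ[f>4](R))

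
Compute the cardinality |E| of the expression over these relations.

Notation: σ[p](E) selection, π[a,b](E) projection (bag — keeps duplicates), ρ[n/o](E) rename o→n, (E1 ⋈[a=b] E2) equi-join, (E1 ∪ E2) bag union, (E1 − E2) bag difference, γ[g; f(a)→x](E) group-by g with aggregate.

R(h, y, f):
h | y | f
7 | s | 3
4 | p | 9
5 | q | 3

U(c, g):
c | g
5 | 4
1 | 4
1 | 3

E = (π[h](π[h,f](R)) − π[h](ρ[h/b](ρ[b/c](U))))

Stepwise |·|:
  R → 3
  π[h,f](R) → 3
  π[h](π[h,f](R)) → 3
  U → 3
  ρ[b/c](U) → 3
  ρ[h/b](ρ[b/c](U)) → 3
  π[h](ρ[h/b](ρ[b/c](U))) → 3
  (π[h](π[h,f](R)) − π[h](ρ[h/b](ρ[b/c](U)))) → 2

|E| = 2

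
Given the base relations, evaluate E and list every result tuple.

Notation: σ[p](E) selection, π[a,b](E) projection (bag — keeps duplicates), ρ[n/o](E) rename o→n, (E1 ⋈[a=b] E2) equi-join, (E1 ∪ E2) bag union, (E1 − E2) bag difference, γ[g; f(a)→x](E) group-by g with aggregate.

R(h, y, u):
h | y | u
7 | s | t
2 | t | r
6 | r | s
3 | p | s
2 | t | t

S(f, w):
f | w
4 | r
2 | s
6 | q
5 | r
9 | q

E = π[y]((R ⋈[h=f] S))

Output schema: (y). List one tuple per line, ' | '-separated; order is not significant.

Subexpression sizes:
  R → 5
  S → 5
  (R ⋈[h=f] S) → 3
  π[y]((R ⋈[h=f] S)) → 3

== RESULT ==
y
r
t
t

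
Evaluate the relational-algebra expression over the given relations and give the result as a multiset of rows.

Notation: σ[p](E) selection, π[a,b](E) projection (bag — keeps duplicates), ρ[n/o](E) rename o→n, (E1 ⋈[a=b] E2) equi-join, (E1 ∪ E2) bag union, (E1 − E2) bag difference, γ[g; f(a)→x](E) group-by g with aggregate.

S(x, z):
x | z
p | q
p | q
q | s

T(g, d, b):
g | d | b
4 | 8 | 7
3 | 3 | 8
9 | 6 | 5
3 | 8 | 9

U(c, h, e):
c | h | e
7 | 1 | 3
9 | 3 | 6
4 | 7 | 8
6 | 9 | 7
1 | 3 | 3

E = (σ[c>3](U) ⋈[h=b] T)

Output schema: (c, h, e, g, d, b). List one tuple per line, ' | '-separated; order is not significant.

Row counts bottom-up:
  U → 5
  σ[c>3](U) → 4
  T → 4
  (σ[c>3](U) ⋈[h=b] T) → 2

== RESULT ==
c | h | e | g | d | b
4 | 7 | 8 | 4 | 8 | 7
6 | 9 | 7 | 3 | 8 | 9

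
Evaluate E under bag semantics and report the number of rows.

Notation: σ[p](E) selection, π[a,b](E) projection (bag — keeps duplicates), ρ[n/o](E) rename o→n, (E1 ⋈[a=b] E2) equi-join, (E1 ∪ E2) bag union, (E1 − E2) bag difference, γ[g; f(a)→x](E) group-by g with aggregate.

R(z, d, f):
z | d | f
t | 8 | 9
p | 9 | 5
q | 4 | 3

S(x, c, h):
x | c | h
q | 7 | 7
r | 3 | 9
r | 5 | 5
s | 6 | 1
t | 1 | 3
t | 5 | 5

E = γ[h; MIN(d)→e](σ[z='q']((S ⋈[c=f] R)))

Subexpression sizes:
  S → 6
  R → 3
  (S ⋈[c=f] R) → 3
  σ[z='q']((S ⋈[c=f] R)) → 1
  γ[h; MIN(d)→e](σ[z='q']((S ⋈[c=f] R))) → 1

|E| = 1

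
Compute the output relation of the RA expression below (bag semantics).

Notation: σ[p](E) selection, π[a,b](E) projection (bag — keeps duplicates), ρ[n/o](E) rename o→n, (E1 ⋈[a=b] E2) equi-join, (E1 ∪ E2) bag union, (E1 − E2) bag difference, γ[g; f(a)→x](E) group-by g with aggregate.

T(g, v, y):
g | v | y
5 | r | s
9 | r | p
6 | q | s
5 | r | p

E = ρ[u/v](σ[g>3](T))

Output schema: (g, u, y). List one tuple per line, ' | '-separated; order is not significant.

Subexpression sizes:
  T → 4
  σ[g>3](T) → 4
  ρ[u/v](σ[g>3](T)) → 4

== RESULT ==
g | u | y
5 | r | p
5 | r | s
6 | q | s
9 | r | p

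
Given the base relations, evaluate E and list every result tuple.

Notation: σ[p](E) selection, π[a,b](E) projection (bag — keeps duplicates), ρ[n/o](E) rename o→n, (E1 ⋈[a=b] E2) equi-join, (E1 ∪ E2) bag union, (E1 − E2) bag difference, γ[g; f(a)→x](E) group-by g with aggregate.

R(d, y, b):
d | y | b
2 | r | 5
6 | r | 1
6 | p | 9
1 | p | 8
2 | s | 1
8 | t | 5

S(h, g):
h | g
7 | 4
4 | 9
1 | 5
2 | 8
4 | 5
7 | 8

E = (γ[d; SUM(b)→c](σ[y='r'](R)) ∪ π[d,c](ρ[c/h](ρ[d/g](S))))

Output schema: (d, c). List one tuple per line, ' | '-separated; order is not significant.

Subexpression sizes:
  R → 6
  σ[y='r'](R) → 2
  γ[d; SUM(b)→c](σ[y='r'](R)) → 2
  S → 6
  ρ[d/g](S) → 6
  ρ[c/h](ρ[d/g](S)) → 6
  π[d,c](ρ[c/h](ρ[d/g](S))) → 6
  (γ[d; SUM(b)→c](σ[y='r'](R)) ∪ π[d,c](ρ[c/h](ρ[d/g](S)))) → 8

== RESULT ==
d | c
2 | 5
4 | 7
5 | 1
5 | 4
6 | 1
8 | 2
8 | 7
9 | 4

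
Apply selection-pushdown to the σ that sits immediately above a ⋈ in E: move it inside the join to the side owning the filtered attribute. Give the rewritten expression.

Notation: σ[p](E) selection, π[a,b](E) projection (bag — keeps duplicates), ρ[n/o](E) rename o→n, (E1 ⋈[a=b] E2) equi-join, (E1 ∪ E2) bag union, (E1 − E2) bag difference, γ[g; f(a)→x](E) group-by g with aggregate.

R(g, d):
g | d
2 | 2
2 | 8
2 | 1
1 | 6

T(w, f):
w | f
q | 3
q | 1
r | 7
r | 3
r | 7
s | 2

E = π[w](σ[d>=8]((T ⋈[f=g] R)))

σ filters on d, owned by the right side.
E' = π[w]((T ⋈[f=g] σ[d>=8](R)))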